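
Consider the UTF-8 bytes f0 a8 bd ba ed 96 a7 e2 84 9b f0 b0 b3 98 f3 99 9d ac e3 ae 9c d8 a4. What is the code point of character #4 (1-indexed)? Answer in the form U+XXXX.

Offset 0: leading byte 0xF0 = 11110000 → 4-byte char #1 = F0 A8 BD BA.
Offset 4: leading byte 0xED = 11101101 → 3-byte char #2 = ED 96 A7.
Offset 7: leading byte 0xE2 = 11100010 → 3-byte char #3 = E2 84 9B.
Offset 10: leading byte 0xF0 = 11110000 → 4-byte char #4 = F0 B0 B3 98.
Leading byte 0xF0 = 11110000 matches 11110xxx → 4-byte sequence.
Byte 1: 0xF0 = 11110000, payload 000 (3 bits).
Byte 2: 0xB0 = 10110000 (10xxxxxx ✓), payload 110000.
Byte 3: 0xB3 = 10110011 (10xxxxxx ✓), payload 110011.
Byte 4: 0x98 = 10011000 (10xxxxxx ✓), payload 011000.
Concatenate: 000110000110011011000 = 0x30CD8 (21 bits → U+30CD8).

U+30CD8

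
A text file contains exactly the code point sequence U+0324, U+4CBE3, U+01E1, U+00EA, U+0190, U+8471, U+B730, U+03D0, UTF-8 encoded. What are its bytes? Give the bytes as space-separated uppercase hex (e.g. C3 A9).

CC A4 F1 8C AF A3 C7 A1 C3 AA C6 90 E8 91 B1 EB 9C B0 CF 90

U+0324: 2-byte form → CC A4.
U+4CBE3: 4-byte form → F1 8C AF A3.
U+01E1: 2-byte form → C7 A1.
U+00EA: 2-byte form → C3 AA.
U+0190: 2-byte form → C6 90.
U+8471: 3-byte form → E8 91 B1.
U+B730: 3-byte form → EB 9C B0.
U+03D0: 2-byte form → CF 90.
Concatenated (20 bytes): CC A4 F1 8C AF A3 C7 A1 C3 AA C6 90 E8 91 B1 EB 9C B0 CF 90.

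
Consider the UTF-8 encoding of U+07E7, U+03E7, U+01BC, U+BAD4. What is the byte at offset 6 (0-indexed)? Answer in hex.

U+07E7 → 2-byte form DF A7 at offsets 0–1.
U+03E7 → 2-byte form CF A7 at offsets 2–3.
U+01BC → 2-byte form C6 BC at offsets 4–5.
U+BAD4 → 3-byte form EB AB 94 at offsets 6–8.
Offset 6 falls in char 4's range; it's byte 1 of EB AB 94 = 0xEB.

0xEB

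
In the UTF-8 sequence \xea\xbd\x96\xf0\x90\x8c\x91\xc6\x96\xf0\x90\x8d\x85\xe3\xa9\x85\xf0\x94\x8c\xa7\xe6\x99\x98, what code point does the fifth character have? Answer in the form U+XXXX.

U+3A45

Offset 0: leading byte 0xEA = 11101010 → 3-byte char #1 = EA BD 96.
Offset 3: leading byte 0xF0 = 11110000 → 4-byte char #2 = F0 90 8C 91.
Offset 7: leading byte 0xC6 = 11000110 → 2-byte char #3 = C6 96.
Offset 9: leading byte 0xF0 = 11110000 → 4-byte char #4 = F0 90 8D 85.
Offset 13: leading byte 0xE3 = 11100011 → 3-byte char #5 = E3 A9 85.
Leading byte 0xE3 = 11100011 matches 1110xxxx → 3-byte sequence.
Byte 1: 0xE3 = 11100011, payload 0011 (4 bits).
Byte 2: 0xA9 = 10101001 (10xxxxxx ✓), payload 101001.
Byte 3: 0x85 = 10000101 (10xxxxxx ✓), payload 000101.
Concatenate: 0011101001000101 = 0x3A45 (16 bits → U+3A45).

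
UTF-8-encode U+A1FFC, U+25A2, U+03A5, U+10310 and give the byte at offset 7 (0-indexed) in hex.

U+A1FFC → 4-byte form F2 A1 BF BC at offsets 0–3.
U+25A2 → 3-byte form E2 96 A2 at offsets 4–6.
U+03A5 → 2-byte form CE A5 at offsets 7–8.
Offset 7 falls in char 3's range; it's byte 1 of CE A5 = 0xCE.

0xCE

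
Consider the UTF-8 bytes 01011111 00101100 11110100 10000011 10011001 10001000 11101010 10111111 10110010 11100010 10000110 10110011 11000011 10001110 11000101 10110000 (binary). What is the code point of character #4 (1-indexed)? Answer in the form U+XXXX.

U+AFF2

Offset 0: leading byte 0x5F = 01011111 → 1-byte char #1 = 5F.
Offset 1: leading byte 0x2C = 00101100 → 1-byte char #2 = 2C.
Offset 2: leading byte 0xF4 = 11110100 → 4-byte char #3 = F4 83 99 88.
Offset 6: leading byte 0xEA = 11101010 → 3-byte char #4 = EA BF B2.
Leading byte 0xEA = 11101010 matches 1110xxxx → 3-byte sequence.
Byte 1: 0xEA = 11101010, payload 1010 (4 bits).
Byte 2: 0xBF = 10111111 (10xxxxxx ✓), payload 111111.
Byte 3: 0xB2 = 10110010 (10xxxxxx ✓), payload 110010.
Concatenate: 1010111111110010 = 0xAFF2 (16 bits → U+AFF2).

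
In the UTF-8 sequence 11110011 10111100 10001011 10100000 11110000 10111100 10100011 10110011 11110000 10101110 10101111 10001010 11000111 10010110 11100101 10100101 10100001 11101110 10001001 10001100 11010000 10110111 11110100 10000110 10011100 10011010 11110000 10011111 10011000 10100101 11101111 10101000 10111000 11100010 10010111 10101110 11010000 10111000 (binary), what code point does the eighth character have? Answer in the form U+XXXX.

Offset 0: leading byte 0xF3 = 11110011 → 4-byte char #1 = F3 BC 8B A0.
Offset 4: leading byte 0xF0 = 11110000 → 4-byte char #2 = F0 BC A3 B3.
Offset 8: leading byte 0xF0 = 11110000 → 4-byte char #3 = F0 AE AF 8A.
Offset 12: leading byte 0xC7 = 11000111 → 2-byte char #4 = C7 96.
Offset 14: leading byte 0xE5 = 11100101 → 3-byte char #5 = E5 A5 A1.
Offset 17: leading byte 0xEE = 11101110 → 3-byte char #6 = EE 89 8C.
Offset 20: leading byte 0xD0 = 11010000 → 2-byte char #7 = D0 B7.
Offset 22: leading byte 0xF4 = 11110100 → 4-byte char #8 = F4 86 9C 9A.
Leading byte 0xF4 = 11110100 matches 11110xxx → 4-byte sequence.
Byte 1: 0xF4 = 11110100, payload 100 (3 bits).
Byte 2: 0x86 = 10000110 (10xxxxxx ✓), payload 000110.
Byte 3: 0x9C = 10011100 (10xxxxxx ✓), payload 011100.
Byte 4: 0x9A = 10011010 (10xxxxxx ✓), payload 011010.
Concatenate: 100000110011100011010 = 0x10671A (21 bits → U+10671A).

U+10671A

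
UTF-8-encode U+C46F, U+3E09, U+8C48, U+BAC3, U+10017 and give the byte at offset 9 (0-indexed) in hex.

0xEB

U+C46F → 3-byte form EC 91 AF at offsets 0–2.
U+3E09 → 3-byte form E3 B8 89 at offsets 3–5.
U+8C48 → 3-byte form E8 B1 88 at offsets 6–8.
U+BAC3 → 3-byte form EB AB 83 at offsets 9–11.
Offset 9 falls in char 4's range; it's byte 1 of EB AB 83 = 0xEB.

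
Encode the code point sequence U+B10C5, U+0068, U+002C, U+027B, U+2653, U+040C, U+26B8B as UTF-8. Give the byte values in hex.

F2 B1 83 85 68 2C C9 BB E2 99 93 D0 8C F0 A6 AE 8B

U+B10C5: 4-byte form → F2 B1 83 85.
U+0068: 1-byte form → 68.
U+002C: 1-byte form → 2C.
U+027B: 2-byte form → C9 BB.
U+2653: 3-byte form → E2 99 93.
U+040C: 2-byte form → D0 8C.
U+26B8B: 4-byte form → F0 A6 AE 8B.
Concatenated (17 bytes): F2 B1 83 85 68 2C C9 BB E2 99 93 D0 8C F0 A6 AE 8B.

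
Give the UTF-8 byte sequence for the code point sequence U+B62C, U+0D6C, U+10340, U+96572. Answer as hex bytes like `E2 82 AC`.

EB 98 AC E0 B5 AC F0 90 8D 80 F2 96 95 B2

U+B62C: 3-byte form → EB 98 AC.
U+0D6C: 3-byte form → E0 B5 AC.
U+10340: 4-byte form → F0 90 8D 80.
U+96572: 4-byte form → F2 96 95 B2.
Concatenated (14 bytes): EB 98 AC E0 B5 AC F0 90 8D 80 F2 96 95 B2.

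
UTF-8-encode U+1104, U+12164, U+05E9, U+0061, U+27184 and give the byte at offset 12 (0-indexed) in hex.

0x86

U+1104 → 3-byte form E1 84 84 at offsets 0–2.
U+12164 → 4-byte form F0 92 85 A4 at offsets 3–6.
U+05E9 → 2-byte form D7 A9 at offsets 7–8.
U+0061 → 1-byte form 61 at offsets 9–9.
U+27184 → 4-byte form F0 A7 86 84 at offsets 10–13.
Offset 12 falls in char 5's range; it's byte 3 of F0 A7 86 84 = 0x86.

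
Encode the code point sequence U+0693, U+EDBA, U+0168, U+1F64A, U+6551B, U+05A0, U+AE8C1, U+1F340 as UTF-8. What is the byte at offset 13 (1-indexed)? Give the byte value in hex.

0xA5

1-indexed offset 13 is 0-indexed offset 12.
U+0693 → 2-byte form DA 93 at offsets 0–1.
U+EDBA → 3-byte form EE B6 BA at offsets 2–4.
U+0168 → 2-byte form C5 A8 at offsets 5–6.
U+1F64A → 4-byte form F0 9F 99 8A at offsets 7–10.
U+6551B → 4-byte form F1 A5 94 9B at offsets 11–14.
Offset 12 falls in char 5's range; it's byte 2 of F1 A5 94 9B = 0xA5.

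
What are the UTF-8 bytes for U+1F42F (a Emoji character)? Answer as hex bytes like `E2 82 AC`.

U+1F42F = 0x1F42F = 128047 decimal. In range U+10000–U+10FFFF → 4-byte form: 11110xxx 10xxxxxx 10xxxxxx 10xxxxxx.
Binary (21 bits): 000011111010000101111.
Split 3+6+6+6: 000 | 011111 | 010000 | 101111.
Byte 1: 11110000 = 0xF0.
Byte 2: 10011111 = 0x9F.
Byte 3: 10010000 = 0x90.
Byte 4: 10101111 = 0xAF.

F0 9F 90 AF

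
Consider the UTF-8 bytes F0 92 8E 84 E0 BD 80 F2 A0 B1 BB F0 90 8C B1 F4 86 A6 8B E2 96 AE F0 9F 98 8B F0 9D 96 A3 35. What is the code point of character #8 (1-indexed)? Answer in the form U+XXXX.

Offset 0: leading byte 0xF0 = 11110000 → 4-byte char #1 = F0 92 8E 84.
Offset 4: leading byte 0xE0 = 11100000 → 3-byte char #2 = E0 BD 80.
Offset 7: leading byte 0xF2 = 11110010 → 4-byte char #3 = F2 A0 B1 BB.
Offset 11: leading byte 0xF0 = 11110000 → 4-byte char #4 = F0 90 8C B1.
Offset 15: leading byte 0xF4 = 11110100 → 4-byte char #5 = F4 86 A6 8B.
Offset 19: leading byte 0xE2 = 11100010 → 3-byte char #6 = E2 96 AE.
Offset 22: leading byte 0xF0 = 11110000 → 4-byte char #7 = F0 9F 98 8B.
Offset 26: leading byte 0xF0 = 11110000 → 4-byte char #8 = F0 9D 96 A3.
Leading byte 0xF0 = 11110000 matches 11110xxx → 4-byte sequence.
Byte 1: 0xF0 = 11110000, payload 000 (3 bits).
Byte 2: 0x9D = 10011101 (10xxxxxx ✓), payload 011101.
Byte 3: 0x96 = 10010110 (10xxxxxx ✓), payload 010110.
Byte 4: 0xA3 = 10100011 (10xxxxxx ✓), payload 100011.
Concatenate: 000011101010110100011 = 0x1D5A3 (21 bits → U+1D5A3).

U+1D5A3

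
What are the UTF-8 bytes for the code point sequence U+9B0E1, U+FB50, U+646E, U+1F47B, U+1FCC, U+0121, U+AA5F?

F2 9B 83 A1 EF AD 90 E6 91 AE F0 9F 91 BB E1 BF 8C C4 A1 EA A9 9F

U+9B0E1: 4-byte form → F2 9B 83 A1.
U+FB50: 3-byte form → EF AD 90.
U+646E: 3-byte form → E6 91 AE.
U+1F47B: 4-byte form → F0 9F 91 BB.
U+1FCC: 3-byte form → E1 BF 8C.
U+0121: 2-byte form → C4 A1.
U+AA5F: 3-byte form → EA A9 9F.
Concatenated (22 bytes): F2 9B 83 A1 EF AD 90 E6 91 AE F0 9F 91 BB E1 BF 8C C4 A1 EA A9 9F.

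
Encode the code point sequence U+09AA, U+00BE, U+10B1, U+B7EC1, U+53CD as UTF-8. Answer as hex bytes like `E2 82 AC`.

U+09AA: 3-byte form → E0 A6 AA.
U+00BE: 2-byte form → C2 BE.
U+10B1: 3-byte form → E1 82 B1.
U+B7EC1: 4-byte form → F2 B7 BB 81.
U+53CD: 3-byte form → E5 8F 8D.
Concatenated (15 bytes): E0 A6 AA C2 BE E1 82 B1 F2 B7 BB 81 E5 8F 8D.

E0 A6 AA C2 BE E1 82 B1 F2 B7 BB 81 E5 8F 8D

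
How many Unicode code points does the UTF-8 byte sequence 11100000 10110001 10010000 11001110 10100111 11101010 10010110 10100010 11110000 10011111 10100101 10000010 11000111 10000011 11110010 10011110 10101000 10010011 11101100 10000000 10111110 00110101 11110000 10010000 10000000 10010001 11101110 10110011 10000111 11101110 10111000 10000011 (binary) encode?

Byte at offset 0: 0xE0 = 11100000 → 3-byte char (#1). Advance 3.
Byte at offset 3: 0xCE = 11001110 → 2-byte char (#2). Advance 2.
Byte at offset 5: 0xEA = 11101010 → 3-byte char (#3). Advance 3.
Byte at offset 8: 0xF0 = 11110000 → 4-byte char (#4). Advance 4.
Byte at offset 12: 0xC7 = 11000111 → 2-byte char (#5). Advance 2.
Byte at offset 14: 0xF2 = 11110010 → 4-byte char (#6). Advance 4.
Byte at offset 18: 0xEC = 11101100 → 3-byte char (#7). Advance 3.
Byte at offset 21: 0x35 = 00110101 → 1-byte char (#8). Advance 1.
Byte at offset 22: 0xF0 = 11110000 → 4-byte char (#9). Advance 4.
Byte at offset 26: 0xEE = 11101110 → 3-byte char (#10). Advance 3.
Byte at offset 29: 0xEE = 11101110 → 3-byte char (#11). Advance 3.
Reached end at offset 32 after 11 code points.

11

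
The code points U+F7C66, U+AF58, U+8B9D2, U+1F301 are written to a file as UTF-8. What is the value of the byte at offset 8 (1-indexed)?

1-indexed offset 8 is 0-indexed offset 7.
U+F7C66 → 4-byte form F3 B7 B1 A6 at offsets 0–3.
U+AF58 → 3-byte form EA BD 98 at offsets 4–6.
U+8B9D2 → 4-byte form F2 8B A7 92 at offsets 7–10.
Offset 7 falls in char 3's range; it's byte 1 of F2 8B A7 92 = 0xF2.

0xF2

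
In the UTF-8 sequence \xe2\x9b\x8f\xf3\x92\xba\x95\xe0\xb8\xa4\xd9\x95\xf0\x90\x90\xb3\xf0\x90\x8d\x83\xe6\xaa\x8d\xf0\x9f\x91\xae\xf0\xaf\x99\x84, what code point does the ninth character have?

Offset 0: leading byte 0xE2 = 11100010 → 3-byte char #1 = E2 9B 8F.
Offset 3: leading byte 0xF3 = 11110011 → 4-byte char #2 = F3 92 BA 95.
Offset 7: leading byte 0xE0 = 11100000 → 3-byte char #3 = E0 B8 A4.
Offset 10: leading byte 0xD9 = 11011001 → 2-byte char #4 = D9 95.
Offset 12: leading byte 0xF0 = 11110000 → 4-byte char #5 = F0 90 90 B3.
Offset 16: leading byte 0xF0 = 11110000 → 4-byte char #6 = F0 90 8D 83.
Offset 20: leading byte 0xE6 = 11100110 → 3-byte char #7 = E6 AA 8D.
Offset 23: leading byte 0xF0 = 11110000 → 4-byte char #8 = F0 9F 91 AE.
Offset 27: leading byte 0xF0 = 11110000 → 4-byte char #9 = F0 AF 99 84.
Leading byte 0xF0 = 11110000 matches 11110xxx → 4-byte sequence.
Byte 1: 0xF0 = 11110000, payload 000 (3 bits).
Byte 2: 0xAF = 10101111 (10xxxxxx ✓), payload 101111.
Byte 3: 0x99 = 10011001 (10xxxxxx ✓), payload 011001.
Byte 4: 0x84 = 10000100 (10xxxxxx ✓), payload 000100.
Concatenate: 000101111011001000100 = 0x2F644 (21 bits → U+2F644).

U+2F644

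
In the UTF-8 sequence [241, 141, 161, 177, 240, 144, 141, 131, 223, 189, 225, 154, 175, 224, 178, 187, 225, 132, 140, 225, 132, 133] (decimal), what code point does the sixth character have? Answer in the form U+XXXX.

Offset 0: leading byte 0xF1 = 11110001 → 4-byte char #1 = F1 8D A1 B1.
Offset 4: leading byte 0xF0 = 11110000 → 4-byte char #2 = F0 90 8D 83.
Offset 8: leading byte 0xDF = 11011111 → 2-byte char #3 = DF BD.
Offset 10: leading byte 0xE1 = 11100001 → 3-byte char #4 = E1 9A AF.
Offset 13: leading byte 0xE0 = 11100000 → 3-byte char #5 = E0 B2 BB.
Offset 16: leading byte 0xE1 = 11100001 → 3-byte char #6 = E1 84 8C.
Leading byte 0xE1 = 11100001 matches 1110xxxx → 3-byte sequence.
Byte 1: 0xE1 = 11100001, payload 0001 (4 bits).
Byte 2: 0x84 = 10000100 (10xxxxxx ✓), payload 000100.
Byte 3: 0x8C = 10001100 (10xxxxxx ✓), payload 001100.
Concatenate: 0001000100001100 = 0x110C (16 bits → U+110C).

U+110C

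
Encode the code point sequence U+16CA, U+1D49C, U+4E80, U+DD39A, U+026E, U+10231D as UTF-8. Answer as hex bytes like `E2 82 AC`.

E1 9B 8A F0 9D 92 9C E4 BA 80 F3 9D 8E 9A C9 AE F4 82 8C 9D

U+16CA: 3-byte form → E1 9B 8A.
U+1D49C: 4-byte form → F0 9D 92 9C.
U+4E80: 3-byte form → E4 BA 80.
U+DD39A: 4-byte form → F3 9D 8E 9A.
U+026E: 2-byte form → C9 AE.
U+10231D: 4-byte form → F4 82 8C 9D.
Concatenated (20 bytes): E1 9B 8A F0 9D 92 9C E4 BA 80 F3 9D 8E 9A C9 AE F4 82 8C 9D.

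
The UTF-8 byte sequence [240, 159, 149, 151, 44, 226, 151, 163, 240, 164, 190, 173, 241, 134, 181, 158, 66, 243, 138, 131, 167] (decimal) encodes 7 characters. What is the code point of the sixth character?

Offset 0: leading byte 0xF0 = 11110000 → 4-byte char #1 = F0 9F 95 97.
Offset 4: leading byte 0x2C = 00101100 → 1-byte char #2 = 2C.
Offset 5: leading byte 0xE2 = 11100010 → 3-byte char #3 = E2 97 A3.
Offset 8: leading byte 0xF0 = 11110000 → 4-byte char #4 = F0 A4 BE AD.
Offset 12: leading byte 0xF1 = 11110001 → 4-byte char #5 = F1 86 B5 9E.
Offset 16: leading byte 0x42 = 01000010 → 1-byte char #6 = 42.
Leading byte 0x42 = 01000010 matches 0xxxxxxx → 1-byte sequence.
Byte 1: 0x42 = 01000010, payload 1000010 (7 bits).
Concatenate: 1000010 = 0x42 (7 bits → U+0042).

U+0042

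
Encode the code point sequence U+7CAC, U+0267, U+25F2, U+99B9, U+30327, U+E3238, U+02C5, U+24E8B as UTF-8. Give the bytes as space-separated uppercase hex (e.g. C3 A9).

U+7CAC: 3-byte form → E7 B2 AC.
U+0267: 2-byte form → C9 A7.
U+25F2: 3-byte form → E2 97 B2.
U+99B9: 3-byte form → E9 A6 B9.
U+30327: 4-byte form → F0 B0 8C A7.
U+E3238: 4-byte form → F3 A3 88 B8.
U+02C5: 2-byte form → CB 85.
U+24E8B: 4-byte form → F0 A4 BA 8B.
Concatenated (25 bytes): E7 B2 AC C9 A7 E2 97 B2 E9 A6 B9 F0 B0 8C A7 F3 A3 88 B8 CB 85 F0 A4 BA 8B.

E7 B2 AC C9 A7 E2 97 B2 E9 A6 B9 F0 B0 8C A7 F3 A3 88 B8 CB 85 F0 A4 BA 8B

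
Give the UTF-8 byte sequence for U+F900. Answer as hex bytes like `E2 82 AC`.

EF A4 80

U+F900 = 0xF900 = 63744 decimal. In range U+0800–U+FFFF → 3-byte form: 1110xxxx 10xxxxxx 10xxxxxx.
Binary (16 bits): 1111100100000000.
Split 4+6+6: 1111 | 100100 | 000000.
Byte 1: 11101111 = 0xEF.
Byte 2: 10100100 = 0xA4.
Byte 3: 10000000 = 0x80.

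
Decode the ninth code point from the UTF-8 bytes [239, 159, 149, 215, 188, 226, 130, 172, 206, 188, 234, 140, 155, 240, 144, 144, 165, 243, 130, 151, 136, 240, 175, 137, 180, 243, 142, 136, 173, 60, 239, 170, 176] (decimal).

Offset 0: leading byte 0xEF = 11101111 → 3-byte char #1 = EF 9F 95.
Offset 3: leading byte 0xD7 = 11010111 → 2-byte char #2 = D7 BC.
Offset 5: leading byte 0xE2 = 11100010 → 3-byte char #3 = E2 82 AC.
Offset 8: leading byte 0xCE = 11001110 → 2-byte char #4 = CE BC.
Offset 10: leading byte 0xEA = 11101010 → 3-byte char #5 = EA 8C 9B.
Offset 13: leading byte 0xF0 = 11110000 → 4-byte char #6 = F0 90 90 A5.
Offset 17: leading byte 0xF3 = 11110011 → 4-byte char #7 = F3 82 97 88.
Offset 21: leading byte 0xF0 = 11110000 → 4-byte char #8 = F0 AF 89 B4.
Offset 25: leading byte 0xF3 = 11110011 → 4-byte char #9 = F3 8E 88 AD.
Leading byte 0xF3 = 11110011 matches 11110xxx → 4-byte sequence.
Byte 1: 0xF3 = 11110011, payload 011 (3 bits).
Byte 2: 0x8E = 10001110 (10xxxxxx ✓), payload 001110.
Byte 3: 0x88 = 10001000 (10xxxxxx ✓), payload 001000.
Byte 4: 0xAD = 10101101 (10xxxxxx ✓), payload 101101.
Concatenate: 011001110001000101101 = 0xCE22D (21 bits → U+CE22D).

U+CE22D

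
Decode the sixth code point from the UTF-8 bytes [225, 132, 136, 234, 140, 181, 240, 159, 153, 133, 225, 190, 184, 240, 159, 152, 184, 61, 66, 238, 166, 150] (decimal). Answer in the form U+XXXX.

U+003D

Offset 0: leading byte 0xE1 = 11100001 → 3-byte char #1 = E1 84 88.
Offset 3: leading byte 0xEA = 11101010 → 3-byte char #2 = EA 8C B5.
Offset 6: leading byte 0xF0 = 11110000 → 4-byte char #3 = F0 9F 99 85.
Offset 10: leading byte 0xE1 = 11100001 → 3-byte char #4 = E1 BE B8.
Offset 13: leading byte 0xF0 = 11110000 → 4-byte char #5 = F0 9F 98 B8.
Offset 17: leading byte 0x3D = 00111101 → 1-byte char #6 = 3D.
Leading byte 0x3D = 00111101 matches 0xxxxxxx → 1-byte sequence.
Byte 1: 0x3D = 00111101, payload 0111101 (7 bits).
Concatenate: 0111101 = 0x3D (7 bits → U+003D).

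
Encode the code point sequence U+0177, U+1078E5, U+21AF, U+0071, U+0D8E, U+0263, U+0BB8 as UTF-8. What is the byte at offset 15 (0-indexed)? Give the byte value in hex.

U+0177 → 2-byte form C5 B7 at offsets 0–1.
U+1078E5 → 4-byte form F4 87 A3 A5 at offsets 2–5.
U+21AF → 3-byte form E2 86 AF at offsets 6–8.
U+0071 → 1-byte form 71 at offsets 9–9.
U+0D8E → 3-byte form E0 B6 8E at offsets 10–12.
U+0263 → 2-byte form C9 A3 at offsets 13–14.
U+0BB8 → 3-byte form E0 AE B8 at offsets 15–17.
Offset 15 falls in char 7's range; it's byte 1 of E0 AE B8 = 0xE0.

0xE0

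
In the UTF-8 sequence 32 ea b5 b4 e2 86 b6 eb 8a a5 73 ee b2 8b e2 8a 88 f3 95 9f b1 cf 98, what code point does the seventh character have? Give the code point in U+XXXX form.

U+2288

Offset 0: leading byte 0x32 = 00110010 → 1-byte char #1 = 32.
Offset 1: leading byte 0xEA = 11101010 → 3-byte char #2 = EA B5 B4.
Offset 4: leading byte 0xE2 = 11100010 → 3-byte char #3 = E2 86 B6.
Offset 7: leading byte 0xEB = 11101011 → 3-byte char #4 = EB 8A A5.
Offset 10: leading byte 0x73 = 01110011 → 1-byte char #5 = 73.
Offset 11: leading byte 0xEE = 11101110 → 3-byte char #6 = EE B2 8B.
Offset 14: leading byte 0xE2 = 11100010 → 3-byte char #7 = E2 8A 88.
Leading byte 0xE2 = 11100010 matches 1110xxxx → 3-byte sequence.
Byte 1: 0xE2 = 11100010, payload 0010 (4 bits).
Byte 2: 0x8A = 10001010 (10xxxxxx ✓), payload 001010.
Byte 3: 0x88 = 10001000 (10xxxxxx ✓), payload 001000.
Concatenate: 0010001010001000 = 0x2288 (16 bits → U+2288).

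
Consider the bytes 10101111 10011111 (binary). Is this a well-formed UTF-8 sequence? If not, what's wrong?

Byte 0xAF = 10101111 has the form 10xxxxxx — a continuation byte — but there is no preceding leading byte.

invalid (continuation byte with no leading byte)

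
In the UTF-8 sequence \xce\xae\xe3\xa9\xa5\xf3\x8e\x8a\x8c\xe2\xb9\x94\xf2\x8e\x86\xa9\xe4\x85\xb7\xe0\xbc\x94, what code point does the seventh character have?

Offset 0: leading byte 0xCE = 11001110 → 2-byte char #1 = CE AE.
Offset 2: leading byte 0xE3 = 11100011 → 3-byte char #2 = E3 A9 A5.
Offset 5: leading byte 0xF3 = 11110011 → 4-byte char #3 = F3 8E 8A 8C.
Offset 9: leading byte 0xE2 = 11100010 → 3-byte char #4 = E2 B9 94.
Offset 12: leading byte 0xF2 = 11110010 → 4-byte char #5 = F2 8E 86 A9.
Offset 16: leading byte 0xE4 = 11100100 → 3-byte char #6 = E4 85 B7.
Offset 19: leading byte 0xE0 = 11100000 → 3-byte char #7 = E0 BC 94.
Leading byte 0xE0 = 11100000 matches 1110xxxx → 3-byte sequence.
Byte 1: 0xE0 = 11100000, payload 0000 (4 bits).
Byte 2: 0xBC = 10111100 (10xxxxxx ✓), payload 111100.
Byte 3: 0x94 = 10010100 (10xxxxxx ✓), payload 010100.
Concatenate: 0000111100010100 = 0xF14 (16 bits → U+0F14).

U+0F14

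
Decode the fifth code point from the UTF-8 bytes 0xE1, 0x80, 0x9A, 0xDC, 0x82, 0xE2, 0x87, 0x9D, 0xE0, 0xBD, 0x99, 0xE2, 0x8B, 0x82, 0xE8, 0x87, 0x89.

Offset 0: leading byte 0xE1 = 11100001 → 3-byte char #1 = E1 80 9A.
Offset 3: leading byte 0xDC = 11011100 → 2-byte char #2 = DC 82.
Offset 5: leading byte 0xE2 = 11100010 → 3-byte char #3 = E2 87 9D.
Offset 8: leading byte 0xE0 = 11100000 → 3-byte char #4 = E0 BD 99.
Offset 11: leading byte 0xE2 = 11100010 → 3-byte char #5 = E2 8B 82.
Leading byte 0xE2 = 11100010 matches 1110xxxx → 3-byte sequence.
Byte 1: 0xE2 = 11100010, payload 0010 (4 bits).
Byte 2: 0x8B = 10001011 (10xxxxxx ✓), payload 001011.
Byte 3: 0x82 = 10000010 (10xxxxxx ✓), payload 000010.
Concatenate: 0010001011000010 = 0x22C2 (16 bits → U+22C2).

U+22C2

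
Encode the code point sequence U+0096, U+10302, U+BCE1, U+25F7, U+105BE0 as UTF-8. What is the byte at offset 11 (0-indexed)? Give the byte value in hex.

0xB7

U+0096 → 2-byte form C2 96 at offsets 0–1.
U+10302 → 4-byte form F0 90 8C 82 at offsets 2–5.
U+BCE1 → 3-byte form EB B3 A1 at offsets 6–8.
U+25F7 → 3-byte form E2 97 B7 at offsets 9–11.
Offset 11 falls in char 4's range; it's byte 3 of E2 97 B7 = 0xB7.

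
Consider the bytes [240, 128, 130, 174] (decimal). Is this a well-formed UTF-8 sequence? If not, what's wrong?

Leading byte 0xF0 = 11110000 → 4-byte form.
Continuation bytes all match 10xxxxxx. Payload decodes to 0xAE.
But 0xAE < 0x10000, the minimum for a 4-byte sequence — this is an overlong encoding.

invalid (overlong encoding)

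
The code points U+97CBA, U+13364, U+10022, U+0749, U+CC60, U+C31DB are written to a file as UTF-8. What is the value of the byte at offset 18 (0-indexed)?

0x83

U+97CBA → 4-byte form F2 97 B2 BA at offsets 0–3.
U+13364 → 4-byte form F0 93 8D A4 at offsets 4–7.
U+10022 → 4-byte form F0 90 80 A2 at offsets 8–11.
U+0749 → 2-byte form DD 89 at offsets 12–13.
U+CC60 → 3-byte form EC B1 A0 at offsets 14–16.
U+C31DB → 4-byte form F3 83 87 9B at offsets 17–20.
Offset 18 falls in char 6's range; it's byte 2 of F3 83 87 9B = 0x83.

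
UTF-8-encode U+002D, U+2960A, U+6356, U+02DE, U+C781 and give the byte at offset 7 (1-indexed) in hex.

1-indexed offset 7 is 0-indexed offset 6.
U+002D → 1-byte form 2D at offsets 0–0.
U+2960A → 4-byte form F0 A9 98 8A at offsets 1–4.
U+6356 → 3-byte form E6 8D 96 at offsets 5–7.
Offset 6 falls in char 3's range; it's byte 2 of E6 8D 96 = 0x8D.

0x8D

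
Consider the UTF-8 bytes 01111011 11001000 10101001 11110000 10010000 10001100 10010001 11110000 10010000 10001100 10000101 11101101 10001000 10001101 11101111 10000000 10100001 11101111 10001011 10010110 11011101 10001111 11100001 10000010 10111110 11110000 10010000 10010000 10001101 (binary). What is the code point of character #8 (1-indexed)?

Offset 0: leading byte 0x7B = 01111011 → 1-byte char #1 = 7B.
Offset 1: leading byte 0xC8 = 11001000 → 2-byte char #2 = C8 A9.
Offset 3: leading byte 0xF0 = 11110000 → 4-byte char #3 = F0 90 8C 91.
Offset 7: leading byte 0xF0 = 11110000 → 4-byte char #4 = F0 90 8C 85.
Offset 11: leading byte 0xED = 11101101 → 3-byte char #5 = ED 88 8D.
Offset 14: leading byte 0xEF = 11101111 → 3-byte char #6 = EF 80 A1.
Offset 17: leading byte 0xEF = 11101111 → 3-byte char #7 = EF 8B 96.
Offset 20: leading byte 0xDD = 11011101 → 2-byte char #8 = DD 8F.
Leading byte 0xDD = 11011101 matches 110xxxxx → 2-byte sequence.
Byte 1: 0xDD = 11011101, payload 11101 (5 bits).
Byte 2: 0x8F = 10001111 (10xxxxxx ✓), payload 001111.
Concatenate: 11101001111 = 0x74F (11 bits → U+074F).

U+074F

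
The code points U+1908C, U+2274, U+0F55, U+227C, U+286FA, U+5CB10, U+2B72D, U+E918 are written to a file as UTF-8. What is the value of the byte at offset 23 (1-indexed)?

0xAB

1-indexed offset 23 is 0-indexed offset 22.
U+1908C → 4-byte form F0 99 82 8C at offsets 0–3.
U+2274 → 3-byte form E2 89 B4 at offsets 4–6.
U+0F55 → 3-byte form E0 BD 95 at offsets 7–9.
U+227C → 3-byte form E2 89 BC at offsets 10–12.
U+286FA → 4-byte form F0 A8 9B BA at offsets 13–16.
U+5CB10 → 4-byte form F1 9C AC 90 at offsets 17–20.
U+2B72D → 4-byte form F0 AB 9C AD at offsets 21–24.
Offset 22 falls in char 7's range; it's byte 2 of F0 AB 9C AD = 0xAB.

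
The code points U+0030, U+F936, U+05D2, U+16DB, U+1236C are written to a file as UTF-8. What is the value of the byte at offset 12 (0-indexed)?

0xAC

U+0030 → 1-byte form 30 at offsets 0–0.
U+F936 → 3-byte form EF A4 B6 at offsets 1–3.
U+05D2 → 2-byte form D7 92 at offsets 4–5.
U+16DB → 3-byte form E1 9B 9B at offsets 6–8.
U+1236C → 4-byte form F0 92 8D AC at offsets 9–12.
Offset 12 falls in char 5's range; it's byte 4 of F0 92 8D AC = 0xAC.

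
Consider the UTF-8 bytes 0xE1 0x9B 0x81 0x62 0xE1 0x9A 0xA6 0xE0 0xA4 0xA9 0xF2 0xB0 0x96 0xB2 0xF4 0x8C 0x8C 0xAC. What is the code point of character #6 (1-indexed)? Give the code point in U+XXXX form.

U+10C32C

Offset 0: leading byte 0xE1 = 11100001 → 3-byte char #1 = E1 9B 81.
Offset 3: leading byte 0x62 = 01100010 → 1-byte char #2 = 62.
Offset 4: leading byte 0xE1 = 11100001 → 3-byte char #3 = E1 9A A6.
Offset 7: leading byte 0xE0 = 11100000 → 3-byte char #4 = E0 A4 A9.
Offset 10: leading byte 0xF2 = 11110010 → 4-byte char #5 = F2 B0 96 B2.
Offset 14: leading byte 0xF4 = 11110100 → 4-byte char #6 = F4 8C 8C AC.
Leading byte 0xF4 = 11110100 matches 11110xxx → 4-byte sequence.
Byte 1: 0xF4 = 11110100, payload 100 (3 bits).
Byte 2: 0x8C = 10001100 (10xxxxxx ✓), payload 001100.
Byte 3: 0x8C = 10001100 (10xxxxxx ✓), payload 001100.
Byte 4: 0xAC = 10101100 (10xxxxxx ✓), payload 101100.
Concatenate: 100001100001100101100 = 0x10C32C (21 bits → U+10C32C).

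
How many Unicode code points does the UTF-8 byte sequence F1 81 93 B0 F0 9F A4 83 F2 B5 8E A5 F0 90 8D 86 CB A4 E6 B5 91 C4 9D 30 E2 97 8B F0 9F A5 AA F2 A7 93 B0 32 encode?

12

Byte at offset 0: 0xF1 = 11110001 → 4-byte char (#1). Advance 4.
Byte at offset 4: 0xF0 = 11110000 → 4-byte char (#2). Advance 4.
Byte at offset 8: 0xF2 = 11110010 → 4-byte char (#3). Advance 4.
Byte at offset 12: 0xF0 = 11110000 → 4-byte char (#4). Advance 4.
Byte at offset 16: 0xCB = 11001011 → 2-byte char (#5). Advance 2.
Byte at offset 18: 0xE6 = 11100110 → 3-byte char (#6). Advance 3.
Byte at offset 21: 0xC4 = 11000100 → 2-byte char (#7). Advance 2.
Byte at offset 23: 0x30 = 00110000 → 1-byte char (#8). Advance 1.
Byte at offset 24: 0xE2 = 11100010 → 3-byte char (#9). Advance 3.
Byte at offset 27: 0xF0 = 11110000 → 4-byte char (#10). Advance 4.
Byte at offset 31: 0xF2 = 11110010 → 4-byte char (#11). Advance 4.
Byte at offset 35: 0x32 = 00110010 → 1-byte char (#12). Advance 1.
Reached end at offset 36 after 12 code points.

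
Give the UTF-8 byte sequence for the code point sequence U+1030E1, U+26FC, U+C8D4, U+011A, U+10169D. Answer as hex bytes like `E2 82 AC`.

U+1030E1: 4-byte form → F4 83 83 A1.
U+26FC: 3-byte form → E2 9B BC.
U+C8D4: 3-byte form → EC A3 94.
U+011A: 2-byte form → C4 9A.
U+10169D: 4-byte form → F4 81 9A 9D.
Concatenated (16 bytes): F4 83 83 A1 E2 9B BC EC A3 94 C4 9A F4 81 9A 9D.

F4 83 83 A1 E2 9B BC EC A3 94 C4 9A F4 81 9A 9D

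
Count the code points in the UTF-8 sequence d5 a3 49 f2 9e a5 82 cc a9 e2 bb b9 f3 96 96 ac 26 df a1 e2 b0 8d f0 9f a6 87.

Byte at offset 0: 0xD5 = 11010101 → 2-byte char (#1). Advance 2.
Byte at offset 2: 0x49 = 01001001 → 1-byte char (#2). Advance 1.
Byte at offset 3: 0xF2 = 11110010 → 4-byte char (#3). Advance 4.
Byte at offset 7: 0xCC = 11001100 → 2-byte char (#4). Advance 2.
Byte at offset 9: 0xE2 = 11100010 → 3-byte char (#5). Advance 3.
Byte at offset 12: 0xF3 = 11110011 → 4-byte char (#6). Advance 4.
Byte at offset 16: 0x26 = 00100110 → 1-byte char (#7). Advance 1.
Byte at offset 17: 0xDF = 11011111 → 2-byte char (#8). Advance 2.
Byte at offset 19: 0xE2 = 11100010 → 3-byte char (#9). Advance 3.
Byte at offset 22: 0xF0 = 11110000 → 4-byte char (#10). Advance 4.
Reached end at offset 26 after 10 code points.

10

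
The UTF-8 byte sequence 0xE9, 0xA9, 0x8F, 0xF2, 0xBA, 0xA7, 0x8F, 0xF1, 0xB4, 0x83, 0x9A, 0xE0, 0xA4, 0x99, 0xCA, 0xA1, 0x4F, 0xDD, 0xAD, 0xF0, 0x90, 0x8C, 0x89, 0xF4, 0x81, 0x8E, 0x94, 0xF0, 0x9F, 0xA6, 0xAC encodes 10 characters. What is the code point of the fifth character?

U+02A1

Offset 0: leading byte 0xE9 = 11101001 → 3-byte char #1 = E9 A9 8F.
Offset 3: leading byte 0xF2 = 11110010 → 4-byte char #2 = F2 BA A7 8F.
Offset 7: leading byte 0xF1 = 11110001 → 4-byte char #3 = F1 B4 83 9A.
Offset 11: leading byte 0xE0 = 11100000 → 3-byte char #4 = E0 A4 99.
Offset 14: leading byte 0xCA = 11001010 → 2-byte char #5 = CA A1.
Leading byte 0xCA = 11001010 matches 110xxxxx → 2-byte sequence.
Byte 1: 0xCA = 11001010, payload 01010 (5 bits).
Byte 2: 0xA1 = 10100001 (10xxxxxx ✓), payload 100001.
Concatenate: 01010100001 = 0x2A1 (11 bits → U+02A1).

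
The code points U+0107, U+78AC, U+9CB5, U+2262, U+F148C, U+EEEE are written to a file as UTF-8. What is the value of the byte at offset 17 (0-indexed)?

0xAE

U+0107 → 2-byte form C4 87 at offsets 0–1.
U+78AC → 3-byte form E7 A2 AC at offsets 2–4.
U+9CB5 → 3-byte form E9 B2 B5 at offsets 5–7.
U+2262 → 3-byte form E2 89 A2 at offsets 8–10.
U+F148C → 4-byte form F3 B1 92 8C at offsets 11–14.
U+EEEE → 3-byte form EE BB AE at offsets 15–17.
Offset 17 falls in char 6's range; it's byte 3 of EE BB AE = 0xAE.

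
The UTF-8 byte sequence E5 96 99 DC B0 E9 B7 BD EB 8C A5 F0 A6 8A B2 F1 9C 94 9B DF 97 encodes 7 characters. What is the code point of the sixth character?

Offset 0: leading byte 0xE5 = 11100101 → 3-byte char #1 = E5 96 99.
Offset 3: leading byte 0xDC = 11011100 → 2-byte char #2 = DC B0.
Offset 5: leading byte 0xE9 = 11101001 → 3-byte char #3 = E9 B7 BD.
Offset 8: leading byte 0xEB = 11101011 → 3-byte char #4 = EB 8C A5.
Offset 11: leading byte 0xF0 = 11110000 → 4-byte char #5 = F0 A6 8A B2.
Offset 15: leading byte 0xF1 = 11110001 → 4-byte char #6 = F1 9C 94 9B.
Leading byte 0xF1 = 11110001 matches 11110xxx → 4-byte sequence.
Byte 1: 0xF1 = 11110001, payload 001 (3 bits).
Byte 2: 0x9C = 10011100 (10xxxxxx ✓), payload 011100.
Byte 3: 0x94 = 10010100 (10xxxxxx ✓), payload 010100.
Byte 4: 0x9B = 10011011 (10xxxxxx ✓), payload 011011.
Concatenate: 001011100010100011011 = 0x5C51B (21 bits → U+5C51B).

U+5C51B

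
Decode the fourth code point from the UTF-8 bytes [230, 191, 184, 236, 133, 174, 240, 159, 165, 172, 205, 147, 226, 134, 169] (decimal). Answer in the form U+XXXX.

Offset 0: leading byte 0xE6 = 11100110 → 3-byte char #1 = E6 BF B8.
Offset 3: leading byte 0xEC = 11101100 → 3-byte char #2 = EC 85 AE.
Offset 6: leading byte 0xF0 = 11110000 → 4-byte char #3 = F0 9F A5 AC.
Offset 10: leading byte 0xCD = 11001101 → 2-byte char #4 = CD 93.
Leading byte 0xCD = 11001101 matches 110xxxxx → 2-byte sequence.
Byte 1: 0xCD = 11001101, payload 01101 (5 bits).
Byte 2: 0x93 = 10010011 (10xxxxxx ✓), payload 010011.
Concatenate: 01101010011 = 0x353 (11 bits → U+0353).

U+0353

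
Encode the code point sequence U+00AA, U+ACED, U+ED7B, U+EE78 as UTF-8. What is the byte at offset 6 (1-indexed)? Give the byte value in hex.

1-indexed offset 6 is 0-indexed offset 5.
U+00AA → 2-byte form C2 AA at offsets 0–1.
U+ACED → 3-byte form EA B3 AD at offsets 2–4.
U+ED7B → 3-byte form EE B5 BB at offsets 5–7.
Offset 5 falls in char 3's range; it's byte 1 of EE B5 BB = 0xEE.

0xEE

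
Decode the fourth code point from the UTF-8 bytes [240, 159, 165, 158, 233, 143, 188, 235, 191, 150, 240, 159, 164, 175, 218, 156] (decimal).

U+1F92F

Offset 0: leading byte 0xF0 = 11110000 → 4-byte char #1 = F0 9F A5 9E.
Offset 4: leading byte 0xE9 = 11101001 → 3-byte char #2 = E9 8F BC.
Offset 7: leading byte 0xEB = 11101011 → 3-byte char #3 = EB BF 96.
Offset 10: leading byte 0xF0 = 11110000 → 4-byte char #4 = F0 9F A4 AF.
Leading byte 0xF0 = 11110000 matches 11110xxx → 4-byte sequence.
Byte 1: 0xF0 = 11110000, payload 000 (3 bits).
Byte 2: 0x9F = 10011111 (10xxxxxx ✓), payload 011111.
Byte 3: 0xA4 = 10100100 (10xxxxxx ✓), payload 100100.
Byte 4: 0xAF = 10101111 (10xxxxxx ✓), payload 101111.
Concatenate: 000011111100100101111 = 0x1F92F (21 bits → U+1F92F).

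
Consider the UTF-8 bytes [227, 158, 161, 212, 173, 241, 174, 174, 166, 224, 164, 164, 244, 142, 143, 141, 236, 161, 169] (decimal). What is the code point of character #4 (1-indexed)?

Offset 0: leading byte 0xE3 = 11100011 → 3-byte char #1 = E3 9E A1.
Offset 3: leading byte 0xD4 = 11010100 → 2-byte char #2 = D4 AD.
Offset 5: leading byte 0xF1 = 11110001 → 4-byte char #3 = F1 AE AE A6.
Offset 9: leading byte 0xE0 = 11100000 → 3-byte char #4 = E0 A4 A4.
Leading byte 0xE0 = 11100000 matches 1110xxxx → 3-byte sequence.
Byte 1: 0xE0 = 11100000, payload 0000 (4 bits).
Byte 2: 0xA4 = 10100100 (10xxxxxx ✓), payload 100100.
Byte 3: 0xA4 = 10100100 (10xxxxxx ✓), payload 100100.
Concatenate: 0000100100100100 = 0x924 (16 bits → U+0924).

U+0924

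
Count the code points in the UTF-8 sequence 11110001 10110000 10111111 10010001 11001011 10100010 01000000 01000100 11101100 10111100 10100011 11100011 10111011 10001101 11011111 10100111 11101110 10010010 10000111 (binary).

8

Byte at offset 0: 0xF1 = 11110001 → 4-byte char (#1). Advance 4.
Byte at offset 4: 0xCB = 11001011 → 2-byte char (#2). Advance 2.
Byte at offset 6: 0x40 = 01000000 → 1-byte char (#3). Advance 1.
Byte at offset 7: 0x44 = 01000100 → 1-byte char (#4). Advance 1.
Byte at offset 8: 0xEC = 11101100 → 3-byte char (#5). Advance 3.
Byte at offset 11: 0xE3 = 11100011 → 3-byte char (#6). Advance 3.
Byte at offset 14: 0xDF = 11011111 → 2-byte char (#7). Advance 2.
Byte at offset 16: 0xEE = 11101110 → 3-byte char (#8). Advance 3.
Reached end at offset 19 after 8 code points.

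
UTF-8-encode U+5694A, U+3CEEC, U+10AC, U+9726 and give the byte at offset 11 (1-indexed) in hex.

0xAC

1-indexed offset 11 is 0-indexed offset 10.
U+5694A → 4-byte form F1 96 A5 8A at offsets 0–3.
U+3CEEC → 4-byte form F0 BC BB AC at offsets 4–7.
U+10AC → 3-byte form E1 82 AC at offsets 8–10.
Offset 10 falls in char 3's range; it's byte 3 of E1 82 AC = 0xAC.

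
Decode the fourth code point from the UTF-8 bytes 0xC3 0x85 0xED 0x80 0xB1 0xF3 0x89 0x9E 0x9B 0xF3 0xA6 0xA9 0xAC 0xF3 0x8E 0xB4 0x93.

U+E6A6C

Offset 0: leading byte 0xC3 = 11000011 → 2-byte char #1 = C3 85.
Offset 2: leading byte 0xED = 11101101 → 3-byte char #2 = ED 80 B1.
Offset 5: leading byte 0xF3 = 11110011 → 4-byte char #3 = F3 89 9E 9B.
Offset 9: leading byte 0xF3 = 11110011 → 4-byte char #4 = F3 A6 A9 AC.
Leading byte 0xF3 = 11110011 matches 11110xxx → 4-byte sequence.
Byte 1: 0xF3 = 11110011, payload 011 (3 bits).
Byte 2: 0xA6 = 10100110 (10xxxxxx ✓), payload 100110.
Byte 3: 0xA9 = 10101001 (10xxxxxx ✓), payload 101001.
Byte 4: 0xAC = 10101100 (10xxxxxx ✓), payload 101100.
Concatenate: 011100110101001101100 = 0xE6A6C (21 bits → U+E6A6C).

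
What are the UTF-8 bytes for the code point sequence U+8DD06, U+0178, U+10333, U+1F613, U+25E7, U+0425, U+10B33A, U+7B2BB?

U+8DD06: 4-byte form → F2 8D B4 86.
U+0178: 2-byte form → C5 B8.
U+10333: 4-byte form → F0 90 8C B3.
U+1F613: 4-byte form → F0 9F 98 93.
U+25E7: 3-byte form → E2 97 A7.
U+0425: 2-byte form → D0 A5.
U+10B33A: 4-byte form → F4 8B 8C BA.
U+7B2BB: 4-byte form → F1 BB 8A BB.
Concatenated (27 bytes): F2 8D B4 86 C5 B8 F0 90 8C B3 F0 9F 98 93 E2 97 A7 D0 A5 F4 8B 8C BA F1 BB 8A BB.

F2 8D B4 86 C5 B8 F0 90 8C B3 F0 9F 98 93 E2 97 A7 D0 A5 F4 8B 8C BA F1 BB 8A BB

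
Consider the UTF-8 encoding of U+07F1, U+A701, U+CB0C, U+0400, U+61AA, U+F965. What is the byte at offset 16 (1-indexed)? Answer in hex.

1-indexed offset 16 is 0-indexed offset 15.
U+07F1 → 2-byte form DF B1 at offsets 0–1.
U+A701 → 3-byte form EA 9C 81 at offsets 2–4.
U+CB0C → 3-byte form EC AC 8C at offsets 5–7.
U+0400 → 2-byte form D0 80 at offsets 8–9.
U+61AA → 3-byte form E6 86 AA at offsets 10–12.
U+F965 → 3-byte form EF A5 A5 at offsets 13–15.
Offset 15 falls in char 6's range; it's byte 3 of EF A5 A5 = 0xA5.

0xA5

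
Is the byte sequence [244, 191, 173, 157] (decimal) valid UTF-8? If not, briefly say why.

Leading byte 0xF4 = 11110100 → 4-byte form.
Payload = 0x13FB5D, which exceeds U+10FFFF, the maximum Unicode code point. (Leading bytes F5–FF, or F4 followed by ≥ 0x90, are invalid.)

invalid (encodes a value above U+10FFFF)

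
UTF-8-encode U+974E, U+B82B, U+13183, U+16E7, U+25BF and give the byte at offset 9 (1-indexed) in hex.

1-indexed offset 9 is 0-indexed offset 8.
U+974E → 3-byte form E9 9D 8E at offsets 0–2.
U+B82B → 3-byte form EB A0 AB at offsets 3–5.
U+13183 → 4-byte form F0 93 86 83 at offsets 6–9.
Offset 8 falls in char 3's range; it's byte 3 of F0 93 86 83 = 0x86.

0x86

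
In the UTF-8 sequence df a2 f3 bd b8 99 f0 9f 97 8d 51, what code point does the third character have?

Offset 0: leading byte 0xDF = 11011111 → 2-byte char #1 = DF A2.
Offset 2: leading byte 0xF3 = 11110011 → 4-byte char #2 = F3 BD B8 99.
Offset 6: leading byte 0xF0 = 11110000 → 4-byte char #3 = F0 9F 97 8D.
Leading byte 0xF0 = 11110000 matches 11110xxx → 4-byte sequence.
Byte 1: 0xF0 = 11110000, payload 000 (3 bits).
Byte 2: 0x9F = 10011111 (10xxxxxx ✓), payload 011111.
Byte 3: 0x97 = 10010111 (10xxxxxx ✓), payload 010111.
Byte 4: 0x8D = 10001101 (10xxxxxx ✓), payload 001101.
Concatenate: 000011111010111001101 = 0x1F5CD (21 bits → U+1F5CD).

U+1F5CD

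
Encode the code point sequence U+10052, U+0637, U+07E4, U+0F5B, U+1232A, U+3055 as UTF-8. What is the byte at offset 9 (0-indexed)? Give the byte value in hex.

U+10052 → 4-byte form F0 90 81 92 at offsets 0–3.
U+0637 → 2-byte form D8 B7 at offsets 4–5.
U+07E4 → 2-byte form DF A4 at offsets 6–7.
U+0F5B → 3-byte form E0 BD 9B at offsets 8–10.
Offset 9 falls in char 4's range; it's byte 2 of E0 BD 9B = 0xBD.

0xBD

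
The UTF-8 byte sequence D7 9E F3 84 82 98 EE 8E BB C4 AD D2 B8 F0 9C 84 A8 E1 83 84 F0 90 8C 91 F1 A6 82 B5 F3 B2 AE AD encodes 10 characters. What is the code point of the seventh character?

Offset 0: leading byte 0xD7 = 11010111 → 2-byte char #1 = D7 9E.
Offset 2: leading byte 0xF3 = 11110011 → 4-byte char #2 = F3 84 82 98.
Offset 6: leading byte 0xEE = 11101110 → 3-byte char #3 = EE 8E BB.
Offset 9: leading byte 0xC4 = 11000100 → 2-byte char #4 = C4 AD.
Offset 11: leading byte 0xD2 = 11010010 → 2-byte char #5 = D2 B8.
Offset 13: leading byte 0xF0 = 11110000 → 4-byte char #6 = F0 9C 84 A8.
Offset 17: leading byte 0xE1 = 11100001 → 3-byte char #7 = E1 83 84.
Leading byte 0xE1 = 11100001 matches 1110xxxx → 3-byte sequence.
Byte 1: 0xE1 = 11100001, payload 0001 (4 bits).
Byte 2: 0x83 = 10000011 (10xxxxxx ✓), payload 000011.
Byte 3: 0x84 = 10000100 (10xxxxxx ✓), payload 000100.
Concatenate: 0001000011000100 = 0x10C4 (16 bits → U+10C4).

U+10C4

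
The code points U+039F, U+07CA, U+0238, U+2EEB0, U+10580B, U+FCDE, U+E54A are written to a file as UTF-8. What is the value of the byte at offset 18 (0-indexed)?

0x95

U+039F → 2-byte form CE 9F at offsets 0–1.
U+07CA → 2-byte form DF 8A at offsets 2–3.
U+0238 → 2-byte form C8 B8 at offsets 4–5.
U+2EEB0 → 4-byte form F0 AE BA B0 at offsets 6–9.
U+10580B → 4-byte form F4 85 A0 8B at offsets 10–13.
U+FCDE → 3-byte form EF B3 9E at offsets 14–16.
U+E54A → 3-byte form EE 95 8A at offsets 17–19.
Offset 18 falls in char 7's range; it's byte 2 of EE 95 8A = 0x95.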